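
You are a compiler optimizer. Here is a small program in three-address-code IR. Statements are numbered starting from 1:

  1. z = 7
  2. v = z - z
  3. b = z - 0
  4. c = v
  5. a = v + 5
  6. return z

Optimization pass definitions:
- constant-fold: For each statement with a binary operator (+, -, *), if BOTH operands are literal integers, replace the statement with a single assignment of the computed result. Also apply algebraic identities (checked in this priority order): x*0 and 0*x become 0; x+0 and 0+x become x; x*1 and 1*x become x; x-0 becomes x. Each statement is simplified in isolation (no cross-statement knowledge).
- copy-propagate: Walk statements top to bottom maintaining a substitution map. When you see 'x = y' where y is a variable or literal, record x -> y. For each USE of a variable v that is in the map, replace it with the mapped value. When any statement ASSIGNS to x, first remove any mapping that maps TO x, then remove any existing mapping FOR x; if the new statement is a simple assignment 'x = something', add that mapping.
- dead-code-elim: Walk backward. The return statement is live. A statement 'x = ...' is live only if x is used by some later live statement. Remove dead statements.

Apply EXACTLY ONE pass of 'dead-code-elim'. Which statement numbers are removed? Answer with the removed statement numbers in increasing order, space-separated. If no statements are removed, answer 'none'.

Backward liveness scan:
Stmt 1 'z = 7': KEEP (z is live); live-in = []
Stmt 2 'v = z - z': DEAD (v not in live set ['z'])
Stmt 3 'b = z - 0': DEAD (b not in live set ['z'])
Stmt 4 'c = v': DEAD (c not in live set ['z'])
Stmt 5 'a = v + 5': DEAD (a not in live set ['z'])
Stmt 6 'return z': KEEP (return); live-in = ['z']
Removed statement numbers: [2, 3, 4, 5]
Surviving IR:
  z = 7
  return z

Answer: 2 3 4 5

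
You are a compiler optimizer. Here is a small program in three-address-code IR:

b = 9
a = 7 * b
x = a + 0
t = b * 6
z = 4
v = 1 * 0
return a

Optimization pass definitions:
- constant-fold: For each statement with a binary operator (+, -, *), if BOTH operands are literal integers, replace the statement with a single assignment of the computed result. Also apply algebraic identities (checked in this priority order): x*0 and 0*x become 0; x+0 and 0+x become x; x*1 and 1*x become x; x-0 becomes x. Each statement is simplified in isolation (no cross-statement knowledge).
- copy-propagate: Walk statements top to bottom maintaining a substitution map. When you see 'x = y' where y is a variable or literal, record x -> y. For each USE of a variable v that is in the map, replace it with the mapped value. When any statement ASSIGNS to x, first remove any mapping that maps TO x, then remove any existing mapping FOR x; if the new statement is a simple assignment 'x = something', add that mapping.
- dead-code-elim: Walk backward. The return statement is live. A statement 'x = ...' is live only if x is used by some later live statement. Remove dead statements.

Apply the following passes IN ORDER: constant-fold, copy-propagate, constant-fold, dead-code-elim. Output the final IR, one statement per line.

Answer: a = 63
return a

Derivation:
Initial IR:
  b = 9
  a = 7 * b
  x = a + 0
  t = b * 6
  z = 4
  v = 1 * 0
  return a
After constant-fold (7 stmts):
  b = 9
  a = 7 * b
  x = a
  t = b * 6
  z = 4
  v = 0
  return a
After copy-propagate (7 stmts):
  b = 9
  a = 7 * 9
  x = a
  t = 9 * 6
  z = 4
  v = 0
  return a
After constant-fold (7 stmts):
  b = 9
  a = 63
  x = a
  t = 54
  z = 4
  v = 0
  return a
After dead-code-elim (2 stmts):
  a = 63
  return a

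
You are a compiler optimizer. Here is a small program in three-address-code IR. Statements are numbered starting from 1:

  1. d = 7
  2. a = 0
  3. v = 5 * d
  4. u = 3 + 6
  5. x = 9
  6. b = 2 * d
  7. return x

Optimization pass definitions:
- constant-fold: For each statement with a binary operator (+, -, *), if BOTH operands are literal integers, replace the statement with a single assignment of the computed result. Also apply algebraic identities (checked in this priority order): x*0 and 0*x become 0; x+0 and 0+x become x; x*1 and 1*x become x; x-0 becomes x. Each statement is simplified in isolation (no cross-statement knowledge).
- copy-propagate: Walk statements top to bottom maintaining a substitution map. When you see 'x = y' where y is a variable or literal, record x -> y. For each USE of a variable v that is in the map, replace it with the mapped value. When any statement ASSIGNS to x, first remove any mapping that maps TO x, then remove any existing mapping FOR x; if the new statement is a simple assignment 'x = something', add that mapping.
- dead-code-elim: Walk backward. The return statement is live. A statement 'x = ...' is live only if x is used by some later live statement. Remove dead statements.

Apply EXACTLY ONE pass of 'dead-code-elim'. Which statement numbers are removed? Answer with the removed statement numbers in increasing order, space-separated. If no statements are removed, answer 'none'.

Answer: 1 2 3 4 6

Derivation:
Backward liveness scan:
Stmt 1 'd = 7': DEAD (d not in live set [])
Stmt 2 'a = 0': DEAD (a not in live set [])
Stmt 3 'v = 5 * d': DEAD (v not in live set [])
Stmt 4 'u = 3 + 6': DEAD (u not in live set [])
Stmt 5 'x = 9': KEEP (x is live); live-in = []
Stmt 6 'b = 2 * d': DEAD (b not in live set ['x'])
Stmt 7 'return x': KEEP (return); live-in = ['x']
Removed statement numbers: [1, 2, 3, 4, 6]
Surviving IR:
  x = 9
  return x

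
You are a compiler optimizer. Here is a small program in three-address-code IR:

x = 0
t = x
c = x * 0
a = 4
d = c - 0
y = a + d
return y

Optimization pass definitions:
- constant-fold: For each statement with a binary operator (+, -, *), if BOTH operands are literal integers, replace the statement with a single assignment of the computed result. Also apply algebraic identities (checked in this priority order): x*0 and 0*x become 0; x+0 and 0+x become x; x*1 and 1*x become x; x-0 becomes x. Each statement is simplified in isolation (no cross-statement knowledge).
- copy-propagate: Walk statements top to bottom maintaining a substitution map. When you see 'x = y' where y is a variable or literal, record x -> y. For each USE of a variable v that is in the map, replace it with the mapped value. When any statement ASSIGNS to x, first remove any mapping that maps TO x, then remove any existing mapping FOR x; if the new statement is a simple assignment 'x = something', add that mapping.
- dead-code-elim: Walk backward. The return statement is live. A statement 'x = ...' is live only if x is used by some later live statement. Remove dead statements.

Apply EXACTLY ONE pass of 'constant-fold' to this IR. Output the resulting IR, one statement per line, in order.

Applying constant-fold statement-by-statement:
  [1] x = 0  (unchanged)
  [2] t = x  (unchanged)
  [3] c = x * 0  -> c = 0
  [4] a = 4  (unchanged)
  [5] d = c - 0  -> d = c
  [6] y = a + d  (unchanged)
  [7] return y  (unchanged)
Result (7 stmts):
  x = 0
  t = x
  c = 0
  a = 4
  d = c
  y = a + d
  return y

Answer: x = 0
t = x
c = 0
a = 4
d = c
y = a + d
return y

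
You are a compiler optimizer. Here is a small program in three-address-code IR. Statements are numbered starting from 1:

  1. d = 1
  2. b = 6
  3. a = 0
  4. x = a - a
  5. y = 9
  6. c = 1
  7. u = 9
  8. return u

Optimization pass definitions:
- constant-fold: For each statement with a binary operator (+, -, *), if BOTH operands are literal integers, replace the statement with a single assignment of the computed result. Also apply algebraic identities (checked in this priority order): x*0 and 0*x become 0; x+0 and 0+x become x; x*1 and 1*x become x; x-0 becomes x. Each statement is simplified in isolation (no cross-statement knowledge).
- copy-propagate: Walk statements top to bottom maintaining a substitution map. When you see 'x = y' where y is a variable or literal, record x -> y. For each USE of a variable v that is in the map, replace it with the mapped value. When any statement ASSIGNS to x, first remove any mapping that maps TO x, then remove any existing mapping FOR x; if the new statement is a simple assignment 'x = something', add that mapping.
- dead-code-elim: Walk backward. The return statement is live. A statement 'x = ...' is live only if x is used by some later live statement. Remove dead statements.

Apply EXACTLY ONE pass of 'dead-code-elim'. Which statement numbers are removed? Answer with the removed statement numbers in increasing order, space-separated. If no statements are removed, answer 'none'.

Backward liveness scan:
Stmt 1 'd = 1': DEAD (d not in live set [])
Stmt 2 'b = 6': DEAD (b not in live set [])
Stmt 3 'a = 0': DEAD (a not in live set [])
Stmt 4 'x = a - a': DEAD (x not in live set [])
Stmt 5 'y = 9': DEAD (y not in live set [])
Stmt 6 'c = 1': DEAD (c not in live set [])
Stmt 7 'u = 9': KEEP (u is live); live-in = []
Stmt 8 'return u': KEEP (return); live-in = ['u']
Removed statement numbers: [1, 2, 3, 4, 5, 6]
Surviving IR:
  u = 9
  return u

Answer: 1 2 3 4 5 6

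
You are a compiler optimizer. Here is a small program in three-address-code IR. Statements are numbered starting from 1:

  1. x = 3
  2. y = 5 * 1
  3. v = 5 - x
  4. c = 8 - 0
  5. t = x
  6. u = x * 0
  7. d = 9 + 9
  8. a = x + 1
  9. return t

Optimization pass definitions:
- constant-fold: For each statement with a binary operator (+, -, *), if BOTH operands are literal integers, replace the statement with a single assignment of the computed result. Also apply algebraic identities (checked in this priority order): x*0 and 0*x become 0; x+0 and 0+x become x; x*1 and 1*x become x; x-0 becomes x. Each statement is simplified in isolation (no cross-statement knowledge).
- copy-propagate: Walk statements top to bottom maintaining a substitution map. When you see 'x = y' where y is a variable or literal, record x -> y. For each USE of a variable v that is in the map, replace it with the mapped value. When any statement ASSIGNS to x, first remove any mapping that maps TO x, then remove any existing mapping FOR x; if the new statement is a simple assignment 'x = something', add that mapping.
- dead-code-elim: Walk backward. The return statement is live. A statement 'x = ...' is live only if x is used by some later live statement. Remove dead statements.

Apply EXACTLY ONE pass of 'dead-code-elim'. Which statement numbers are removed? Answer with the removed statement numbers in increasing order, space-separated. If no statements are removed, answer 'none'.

Backward liveness scan:
Stmt 1 'x = 3': KEEP (x is live); live-in = []
Stmt 2 'y = 5 * 1': DEAD (y not in live set ['x'])
Stmt 3 'v = 5 - x': DEAD (v not in live set ['x'])
Stmt 4 'c = 8 - 0': DEAD (c not in live set ['x'])
Stmt 5 't = x': KEEP (t is live); live-in = ['x']
Stmt 6 'u = x * 0': DEAD (u not in live set ['t'])
Stmt 7 'd = 9 + 9': DEAD (d not in live set ['t'])
Stmt 8 'a = x + 1': DEAD (a not in live set ['t'])
Stmt 9 'return t': KEEP (return); live-in = ['t']
Removed statement numbers: [2, 3, 4, 6, 7, 8]
Surviving IR:
  x = 3
  t = x
  return t

Answer: 2 3 4 6 7 8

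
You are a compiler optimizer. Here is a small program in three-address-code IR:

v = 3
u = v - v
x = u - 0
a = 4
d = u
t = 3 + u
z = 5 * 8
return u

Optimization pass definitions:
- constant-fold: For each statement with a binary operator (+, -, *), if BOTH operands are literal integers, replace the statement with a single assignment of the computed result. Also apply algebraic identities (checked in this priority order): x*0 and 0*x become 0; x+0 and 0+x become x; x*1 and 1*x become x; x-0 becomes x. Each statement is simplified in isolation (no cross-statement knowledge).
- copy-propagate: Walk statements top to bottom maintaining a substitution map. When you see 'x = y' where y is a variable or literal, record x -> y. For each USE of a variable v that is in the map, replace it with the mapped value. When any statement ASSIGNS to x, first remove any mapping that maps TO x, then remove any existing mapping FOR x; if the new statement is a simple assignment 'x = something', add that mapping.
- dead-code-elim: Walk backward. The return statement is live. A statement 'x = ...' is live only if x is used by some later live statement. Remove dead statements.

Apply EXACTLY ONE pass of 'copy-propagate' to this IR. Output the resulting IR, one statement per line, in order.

Answer: v = 3
u = 3 - 3
x = u - 0
a = 4
d = u
t = 3 + u
z = 5 * 8
return u

Derivation:
Applying copy-propagate statement-by-statement:
  [1] v = 3  (unchanged)
  [2] u = v - v  -> u = 3 - 3
  [3] x = u - 0  (unchanged)
  [4] a = 4  (unchanged)
  [5] d = u  (unchanged)
  [6] t = 3 + u  (unchanged)
  [7] z = 5 * 8  (unchanged)
  [8] return u  (unchanged)
Result (8 stmts):
  v = 3
  u = 3 - 3
  x = u - 0
  a = 4
  d = u
  t = 3 + u
  z = 5 * 8
  return u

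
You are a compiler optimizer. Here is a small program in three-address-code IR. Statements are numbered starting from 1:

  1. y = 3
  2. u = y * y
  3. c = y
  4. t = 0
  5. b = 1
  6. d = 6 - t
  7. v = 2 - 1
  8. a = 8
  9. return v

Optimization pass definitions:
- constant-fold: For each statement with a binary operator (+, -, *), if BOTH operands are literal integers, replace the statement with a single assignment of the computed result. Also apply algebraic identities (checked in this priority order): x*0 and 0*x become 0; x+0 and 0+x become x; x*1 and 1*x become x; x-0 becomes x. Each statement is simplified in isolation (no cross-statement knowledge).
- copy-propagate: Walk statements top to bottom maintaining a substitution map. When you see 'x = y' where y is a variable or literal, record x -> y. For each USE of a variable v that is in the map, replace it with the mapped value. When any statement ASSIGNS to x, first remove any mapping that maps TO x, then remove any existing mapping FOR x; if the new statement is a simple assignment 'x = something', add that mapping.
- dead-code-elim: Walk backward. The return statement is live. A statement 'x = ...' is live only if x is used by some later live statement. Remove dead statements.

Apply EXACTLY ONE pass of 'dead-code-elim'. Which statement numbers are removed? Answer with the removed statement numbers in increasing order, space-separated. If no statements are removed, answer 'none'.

Backward liveness scan:
Stmt 1 'y = 3': DEAD (y not in live set [])
Stmt 2 'u = y * y': DEAD (u not in live set [])
Stmt 3 'c = y': DEAD (c not in live set [])
Stmt 4 't = 0': DEAD (t not in live set [])
Stmt 5 'b = 1': DEAD (b not in live set [])
Stmt 6 'd = 6 - t': DEAD (d not in live set [])
Stmt 7 'v = 2 - 1': KEEP (v is live); live-in = []
Stmt 8 'a = 8': DEAD (a not in live set ['v'])
Stmt 9 'return v': KEEP (return); live-in = ['v']
Removed statement numbers: [1, 2, 3, 4, 5, 6, 8]
Surviving IR:
  v = 2 - 1
  return v

Answer: 1 2 3 4 5 6 8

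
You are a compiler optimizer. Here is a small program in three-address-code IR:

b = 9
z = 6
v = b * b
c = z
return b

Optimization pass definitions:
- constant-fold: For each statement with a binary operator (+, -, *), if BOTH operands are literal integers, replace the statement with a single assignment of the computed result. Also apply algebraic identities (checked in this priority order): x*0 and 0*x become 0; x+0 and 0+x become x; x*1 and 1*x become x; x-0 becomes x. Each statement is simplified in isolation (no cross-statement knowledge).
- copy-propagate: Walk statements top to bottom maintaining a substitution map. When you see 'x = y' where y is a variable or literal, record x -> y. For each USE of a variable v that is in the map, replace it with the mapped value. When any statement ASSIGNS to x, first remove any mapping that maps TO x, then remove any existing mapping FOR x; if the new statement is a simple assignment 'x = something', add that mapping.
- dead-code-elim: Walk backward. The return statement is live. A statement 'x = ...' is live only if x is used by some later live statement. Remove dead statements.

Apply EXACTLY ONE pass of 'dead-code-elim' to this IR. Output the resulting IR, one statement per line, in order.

Answer: b = 9
return b

Derivation:
Applying dead-code-elim statement-by-statement:
  [5] return b  -> KEEP (return); live=['b']
  [4] c = z  -> DEAD (c not live)
  [3] v = b * b  -> DEAD (v not live)
  [2] z = 6  -> DEAD (z not live)
  [1] b = 9  -> KEEP; live=[]
Result (2 stmts):
  b = 9
  return b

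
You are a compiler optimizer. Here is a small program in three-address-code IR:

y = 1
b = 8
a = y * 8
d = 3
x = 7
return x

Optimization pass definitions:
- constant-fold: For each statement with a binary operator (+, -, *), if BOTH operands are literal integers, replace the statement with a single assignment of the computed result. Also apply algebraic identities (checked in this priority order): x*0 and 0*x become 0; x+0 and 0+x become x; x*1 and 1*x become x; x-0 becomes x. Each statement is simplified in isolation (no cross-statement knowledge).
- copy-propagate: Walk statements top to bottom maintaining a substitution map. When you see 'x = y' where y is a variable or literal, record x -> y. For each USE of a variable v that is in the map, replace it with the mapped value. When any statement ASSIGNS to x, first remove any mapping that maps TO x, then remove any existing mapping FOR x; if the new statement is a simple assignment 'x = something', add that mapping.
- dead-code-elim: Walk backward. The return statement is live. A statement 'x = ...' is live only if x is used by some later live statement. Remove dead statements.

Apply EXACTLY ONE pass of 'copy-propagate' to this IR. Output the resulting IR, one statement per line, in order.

Applying copy-propagate statement-by-statement:
  [1] y = 1  (unchanged)
  [2] b = 8  (unchanged)
  [3] a = y * 8  -> a = 1 * 8
  [4] d = 3  (unchanged)
  [5] x = 7  (unchanged)
  [6] return x  -> return 7
Result (6 stmts):
  y = 1
  b = 8
  a = 1 * 8
  d = 3
  x = 7
  return 7

Answer: y = 1
b = 8
a = 1 * 8
d = 3
x = 7
return 7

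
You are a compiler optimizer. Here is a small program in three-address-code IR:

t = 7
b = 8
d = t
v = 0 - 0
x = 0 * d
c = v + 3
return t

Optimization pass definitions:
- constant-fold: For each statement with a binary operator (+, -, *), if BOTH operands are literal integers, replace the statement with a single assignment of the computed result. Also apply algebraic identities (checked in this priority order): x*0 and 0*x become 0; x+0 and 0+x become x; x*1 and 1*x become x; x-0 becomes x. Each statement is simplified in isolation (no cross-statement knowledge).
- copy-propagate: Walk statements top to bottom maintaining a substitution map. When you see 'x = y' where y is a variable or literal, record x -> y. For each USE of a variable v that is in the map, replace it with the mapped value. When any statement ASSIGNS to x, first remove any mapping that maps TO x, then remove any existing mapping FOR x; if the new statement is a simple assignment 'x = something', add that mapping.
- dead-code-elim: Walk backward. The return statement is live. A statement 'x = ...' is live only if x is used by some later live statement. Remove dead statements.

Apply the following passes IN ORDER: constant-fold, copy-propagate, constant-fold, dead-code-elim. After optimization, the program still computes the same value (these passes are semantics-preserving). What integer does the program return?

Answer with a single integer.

Initial IR:
  t = 7
  b = 8
  d = t
  v = 0 - 0
  x = 0 * d
  c = v + 3
  return t
After constant-fold (7 stmts):
  t = 7
  b = 8
  d = t
  v = 0
  x = 0
  c = v + 3
  return t
After copy-propagate (7 stmts):
  t = 7
  b = 8
  d = 7
  v = 0
  x = 0
  c = 0 + 3
  return 7
After constant-fold (7 stmts):
  t = 7
  b = 8
  d = 7
  v = 0
  x = 0
  c = 3
  return 7
After dead-code-elim (1 stmts):
  return 7
Evaluate:
  t = 7  =>  t = 7
  b = 8  =>  b = 8
  d = t  =>  d = 7
  v = 0 - 0  =>  v = 0
  x = 0 * d  =>  x = 0
  c = v + 3  =>  c = 3
  return t = 7

Answer: 7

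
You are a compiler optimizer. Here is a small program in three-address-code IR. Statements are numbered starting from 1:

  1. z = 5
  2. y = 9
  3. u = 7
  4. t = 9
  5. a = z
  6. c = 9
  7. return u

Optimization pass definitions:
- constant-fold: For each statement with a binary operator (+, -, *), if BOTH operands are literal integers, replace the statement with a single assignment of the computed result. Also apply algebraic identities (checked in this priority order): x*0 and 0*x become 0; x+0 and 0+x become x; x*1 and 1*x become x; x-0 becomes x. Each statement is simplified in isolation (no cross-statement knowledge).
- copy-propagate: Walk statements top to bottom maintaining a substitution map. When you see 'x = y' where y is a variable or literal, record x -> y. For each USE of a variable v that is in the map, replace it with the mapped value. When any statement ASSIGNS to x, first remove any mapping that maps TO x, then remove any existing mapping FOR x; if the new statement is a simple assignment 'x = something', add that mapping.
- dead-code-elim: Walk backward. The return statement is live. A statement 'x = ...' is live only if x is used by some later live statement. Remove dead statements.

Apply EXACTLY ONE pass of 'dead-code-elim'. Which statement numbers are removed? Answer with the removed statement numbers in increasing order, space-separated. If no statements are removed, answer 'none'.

Answer: 1 2 4 5 6

Derivation:
Backward liveness scan:
Stmt 1 'z = 5': DEAD (z not in live set [])
Stmt 2 'y = 9': DEAD (y not in live set [])
Stmt 3 'u = 7': KEEP (u is live); live-in = []
Stmt 4 't = 9': DEAD (t not in live set ['u'])
Stmt 5 'a = z': DEAD (a not in live set ['u'])
Stmt 6 'c = 9': DEAD (c not in live set ['u'])
Stmt 7 'return u': KEEP (return); live-in = ['u']
Removed statement numbers: [1, 2, 4, 5, 6]
Surviving IR:
  u = 7
  return u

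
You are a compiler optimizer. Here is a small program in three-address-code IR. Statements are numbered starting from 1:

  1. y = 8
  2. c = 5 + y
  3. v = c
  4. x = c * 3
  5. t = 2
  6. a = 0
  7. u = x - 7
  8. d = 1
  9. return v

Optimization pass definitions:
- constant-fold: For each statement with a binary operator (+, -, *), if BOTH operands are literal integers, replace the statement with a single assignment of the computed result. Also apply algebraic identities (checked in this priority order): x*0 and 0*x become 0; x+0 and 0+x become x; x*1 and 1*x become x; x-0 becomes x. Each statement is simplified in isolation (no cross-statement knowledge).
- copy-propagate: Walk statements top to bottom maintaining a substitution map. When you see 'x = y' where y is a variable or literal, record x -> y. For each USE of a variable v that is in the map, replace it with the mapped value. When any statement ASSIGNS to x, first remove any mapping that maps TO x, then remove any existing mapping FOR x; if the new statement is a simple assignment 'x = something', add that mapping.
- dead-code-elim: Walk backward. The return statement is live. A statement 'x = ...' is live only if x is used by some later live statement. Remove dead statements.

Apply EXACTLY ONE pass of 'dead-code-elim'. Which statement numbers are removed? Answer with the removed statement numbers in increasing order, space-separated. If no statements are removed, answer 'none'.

Backward liveness scan:
Stmt 1 'y = 8': KEEP (y is live); live-in = []
Stmt 2 'c = 5 + y': KEEP (c is live); live-in = ['y']
Stmt 3 'v = c': KEEP (v is live); live-in = ['c']
Stmt 4 'x = c * 3': DEAD (x not in live set ['v'])
Stmt 5 't = 2': DEAD (t not in live set ['v'])
Stmt 6 'a = 0': DEAD (a not in live set ['v'])
Stmt 7 'u = x - 7': DEAD (u not in live set ['v'])
Stmt 8 'd = 1': DEAD (d not in live set ['v'])
Stmt 9 'return v': KEEP (return); live-in = ['v']
Removed statement numbers: [4, 5, 6, 7, 8]
Surviving IR:
  y = 8
  c = 5 + y
  v = c
  return v

Answer: 4 5 6 7 8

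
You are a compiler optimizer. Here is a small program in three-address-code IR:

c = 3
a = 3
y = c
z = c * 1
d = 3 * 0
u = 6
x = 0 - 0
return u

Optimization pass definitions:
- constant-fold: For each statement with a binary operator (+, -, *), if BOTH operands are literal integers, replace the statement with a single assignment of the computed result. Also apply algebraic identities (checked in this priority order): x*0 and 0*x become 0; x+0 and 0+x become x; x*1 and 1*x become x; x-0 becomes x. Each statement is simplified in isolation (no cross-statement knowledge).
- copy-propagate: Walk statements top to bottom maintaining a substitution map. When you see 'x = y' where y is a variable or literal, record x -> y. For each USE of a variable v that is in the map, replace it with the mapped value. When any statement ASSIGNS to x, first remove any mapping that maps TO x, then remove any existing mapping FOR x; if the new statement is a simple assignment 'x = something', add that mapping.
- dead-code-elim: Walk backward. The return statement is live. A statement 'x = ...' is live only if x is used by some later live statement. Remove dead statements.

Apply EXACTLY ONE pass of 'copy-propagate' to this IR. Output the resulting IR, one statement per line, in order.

Applying copy-propagate statement-by-statement:
  [1] c = 3  (unchanged)
  [2] a = 3  (unchanged)
  [3] y = c  -> y = 3
  [4] z = c * 1  -> z = 3 * 1
  [5] d = 3 * 0  (unchanged)
  [6] u = 6  (unchanged)
  [7] x = 0 - 0  (unchanged)
  [8] return u  -> return 6
Result (8 stmts):
  c = 3
  a = 3
  y = 3
  z = 3 * 1
  d = 3 * 0
  u = 6
  x = 0 - 0
  return 6

Answer: c = 3
a = 3
y = 3
z = 3 * 1
d = 3 * 0
u = 6
x = 0 - 0
return 6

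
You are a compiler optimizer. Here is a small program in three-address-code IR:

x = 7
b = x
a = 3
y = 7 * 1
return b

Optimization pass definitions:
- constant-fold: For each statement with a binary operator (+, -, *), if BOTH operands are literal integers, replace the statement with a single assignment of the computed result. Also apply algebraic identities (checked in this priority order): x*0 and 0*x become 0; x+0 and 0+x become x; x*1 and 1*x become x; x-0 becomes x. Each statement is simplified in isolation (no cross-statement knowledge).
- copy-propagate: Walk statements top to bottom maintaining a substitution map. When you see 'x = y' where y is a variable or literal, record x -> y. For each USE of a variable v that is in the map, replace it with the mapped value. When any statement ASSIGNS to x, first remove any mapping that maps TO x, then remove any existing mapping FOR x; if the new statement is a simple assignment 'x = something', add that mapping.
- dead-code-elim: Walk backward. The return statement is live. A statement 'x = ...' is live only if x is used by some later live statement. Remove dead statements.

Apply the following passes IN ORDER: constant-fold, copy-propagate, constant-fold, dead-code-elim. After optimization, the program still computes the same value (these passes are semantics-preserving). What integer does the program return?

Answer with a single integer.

Answer: 7

Derivation:
Initial IR:
  x = 7
  b = x
  a = 3
  y = 7 * 1
  return b
After constant-fold (5 stmts):
  x = 7
  b = x
  a = 3
  y = 7
  return b
After copy-propagate (5 stmts):
  x = 7
  b = 7
  a = 3
  y = 7
  return 7
After constant-fold (5 stmts):
  x = 7
  b = 7
  a = 3
  y = 7
  return 7
After dead-code-elim (1 stmts):
  return 7
Evaluate:
  x = 7  =>  x = 7
  b = x  =>  b = 7
  a = 3  =>  a = 3
  y = 7 * 1  =>  y = 7
  return b = 7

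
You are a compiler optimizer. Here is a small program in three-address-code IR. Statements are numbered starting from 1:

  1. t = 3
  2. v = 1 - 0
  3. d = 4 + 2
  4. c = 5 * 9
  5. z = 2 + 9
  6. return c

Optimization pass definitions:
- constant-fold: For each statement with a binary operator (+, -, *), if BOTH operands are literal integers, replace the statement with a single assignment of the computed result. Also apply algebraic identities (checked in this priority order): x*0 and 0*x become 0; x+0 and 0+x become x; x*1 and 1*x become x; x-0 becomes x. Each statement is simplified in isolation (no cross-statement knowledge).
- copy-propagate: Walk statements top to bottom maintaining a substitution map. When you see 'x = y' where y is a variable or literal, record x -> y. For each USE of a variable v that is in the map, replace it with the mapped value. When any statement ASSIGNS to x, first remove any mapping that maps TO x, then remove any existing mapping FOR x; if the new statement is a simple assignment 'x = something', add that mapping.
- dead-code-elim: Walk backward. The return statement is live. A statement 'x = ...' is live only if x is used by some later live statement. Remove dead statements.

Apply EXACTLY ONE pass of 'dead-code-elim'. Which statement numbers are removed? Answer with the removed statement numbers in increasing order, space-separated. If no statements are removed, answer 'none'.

Backward liveness scan:
Stmt 1 't = 3': DEAD (t not in live set [])
Stmt 2 'v = 1 - 0': DEAD (v not in live set [])
Stmt 3 'd = 4 + 2': DEAD (d not in live set [])
Stmt 4 'c = 5 * 9': KEEP (c is live); live-in = []
Stmt 5 'z = 2 + 9': DEAD (z not in live set ['c'])
Stmt 6 'return c': KEEP (return); live-in = ['c']
Removed statement numbers: [1, 2, 3, 5]
Surviving IR:
  c = 5 * 9
  return c

Answer: 1 2 3 5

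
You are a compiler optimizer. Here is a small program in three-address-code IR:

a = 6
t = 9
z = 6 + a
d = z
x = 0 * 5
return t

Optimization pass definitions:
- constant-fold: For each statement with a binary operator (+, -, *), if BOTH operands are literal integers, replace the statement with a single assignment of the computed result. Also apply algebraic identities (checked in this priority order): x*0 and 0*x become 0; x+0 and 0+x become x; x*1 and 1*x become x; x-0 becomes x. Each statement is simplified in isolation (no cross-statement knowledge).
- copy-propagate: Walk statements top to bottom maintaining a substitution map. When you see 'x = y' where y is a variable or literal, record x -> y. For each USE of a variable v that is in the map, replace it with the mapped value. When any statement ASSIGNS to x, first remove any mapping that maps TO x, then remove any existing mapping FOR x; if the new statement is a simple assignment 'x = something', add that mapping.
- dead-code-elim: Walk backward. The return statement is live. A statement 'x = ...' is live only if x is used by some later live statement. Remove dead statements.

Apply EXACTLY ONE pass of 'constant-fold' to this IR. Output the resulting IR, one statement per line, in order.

Applying constant-fold statement-by-statement:
  [1] a = 6  (unchanged)
  [2] t = 9  (unchanged)
  [3] z = 6 + a  (unchanged)
  [4] d = z  (unchanged)
  [5] x = 0 * 5  -> x = 0
  [6] return t  (unchanged)
Result (6 stmts):
  a = 6
  t = 9
  z = 6 + a
  d = z
  x = 0
  return t

Answer: a = 6
t = 9
z = 6 + a
d = z
x = 0
return t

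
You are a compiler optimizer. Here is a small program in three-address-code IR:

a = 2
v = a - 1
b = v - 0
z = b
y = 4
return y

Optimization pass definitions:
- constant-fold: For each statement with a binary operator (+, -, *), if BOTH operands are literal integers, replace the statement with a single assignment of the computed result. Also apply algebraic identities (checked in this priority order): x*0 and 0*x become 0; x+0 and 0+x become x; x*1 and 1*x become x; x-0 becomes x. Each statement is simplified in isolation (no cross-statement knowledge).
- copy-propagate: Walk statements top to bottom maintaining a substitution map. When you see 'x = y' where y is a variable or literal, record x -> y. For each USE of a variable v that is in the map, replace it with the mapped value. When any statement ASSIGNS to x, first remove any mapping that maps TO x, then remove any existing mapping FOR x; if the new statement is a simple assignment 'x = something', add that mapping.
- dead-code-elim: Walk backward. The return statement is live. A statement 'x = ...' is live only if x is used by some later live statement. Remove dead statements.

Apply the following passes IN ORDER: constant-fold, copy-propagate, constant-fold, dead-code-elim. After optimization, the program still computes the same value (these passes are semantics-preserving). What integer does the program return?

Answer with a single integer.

Initial IR:
  a = 2
  v = a - 1
  b = v - 0
  z = b
  y = 4
  return y
After constant-fold (6 stmts):
  a = 2
  v = a - 1
  b = v
  z = b
  y = 4
  return y
After copy-propagate (6 stmts):
  a = 2
  v = 2 - 1
  b = v
  z = v
  y = 4
  return 4
After constant-fold (6 stmts):
  a = 2
  v = 1
  b = v
  z = v
  y = 4
  return 4
After dead-code-elim (1 stmts):
  return 4
Evaluate:
  a = 2  =>  a = 2
  v = a - 1  =>  v = 1
  b = v - 0  =>  b = 1
  z = b  =>  z = 1
  y = 4  =>  y = 4
  return y = 4

Answer: 4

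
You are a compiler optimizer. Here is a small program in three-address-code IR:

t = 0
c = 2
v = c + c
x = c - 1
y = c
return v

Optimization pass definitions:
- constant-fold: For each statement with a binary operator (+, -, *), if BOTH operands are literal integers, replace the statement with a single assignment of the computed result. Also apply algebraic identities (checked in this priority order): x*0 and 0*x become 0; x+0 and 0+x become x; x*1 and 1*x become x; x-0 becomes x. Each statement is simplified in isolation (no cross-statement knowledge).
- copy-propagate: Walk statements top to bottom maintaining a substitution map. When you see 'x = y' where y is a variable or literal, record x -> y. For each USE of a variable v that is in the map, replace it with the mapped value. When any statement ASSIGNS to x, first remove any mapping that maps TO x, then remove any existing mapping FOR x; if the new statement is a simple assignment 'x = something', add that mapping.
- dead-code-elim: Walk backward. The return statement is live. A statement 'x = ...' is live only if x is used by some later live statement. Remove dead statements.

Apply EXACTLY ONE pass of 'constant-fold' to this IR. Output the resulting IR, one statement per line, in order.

Applying constant-fold statement-by-statement:
  [1] t = 0  (unchanged)
  [2] c = 2  (unchanged)
  [3] v = c + c  (unchanged)
  [4] x = c - 1  (unchanged)
  [5] y = c  (unchanged)
  [6] return v  (unchanged)
Result (6 stmts):
  t = 0
  c = 2
  v = c + c
  x = c - 1
  y = c
  return v

Answer: t = 0
c = 2
v = c + c
x = c - 1
y = c
return v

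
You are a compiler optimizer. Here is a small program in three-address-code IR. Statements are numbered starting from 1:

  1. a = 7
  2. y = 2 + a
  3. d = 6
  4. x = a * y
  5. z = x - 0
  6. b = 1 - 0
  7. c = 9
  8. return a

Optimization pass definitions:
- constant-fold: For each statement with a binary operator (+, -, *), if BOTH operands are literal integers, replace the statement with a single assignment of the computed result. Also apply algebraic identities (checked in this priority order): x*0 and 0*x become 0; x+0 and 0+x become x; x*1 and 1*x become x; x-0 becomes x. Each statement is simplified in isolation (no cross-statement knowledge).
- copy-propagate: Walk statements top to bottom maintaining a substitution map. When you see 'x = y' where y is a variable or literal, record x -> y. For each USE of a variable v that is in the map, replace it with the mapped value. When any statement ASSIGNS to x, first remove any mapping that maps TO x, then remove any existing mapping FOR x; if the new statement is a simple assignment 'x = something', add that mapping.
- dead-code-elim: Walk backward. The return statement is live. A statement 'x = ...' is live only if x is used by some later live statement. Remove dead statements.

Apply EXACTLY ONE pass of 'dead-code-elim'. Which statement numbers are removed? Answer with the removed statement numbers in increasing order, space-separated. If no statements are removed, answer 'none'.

Answer: 2 3 4 5 6 7

Derivation:
Backward liveness scan:
Stmt 1 'a = 7': KEEP (a is live); live-in = []
Stmt 2 'y = 2 + a': DEAD (y not in live set ['a'])
Stmt 3 'd = 6': DEAD (d not in live set ['a'])
Stmt 4 'x = a * y': DEAD (x not in live set ['a'])
Stmt 5 'z = x - 0': DEAD (z not in live set ['a'])
Stmt 6 'b = 1 - 0': DEAD (b not in live set ['a'])
Stmt 7 'c = 9': DEAD (c not in live set ['a'])
Stmt 8 'return a': KEEP (return); live-in = ['a']
Removed statement numbers: [2, 3, 4, 5, 6, 7]
Surviving IR:
  a = 7
  return a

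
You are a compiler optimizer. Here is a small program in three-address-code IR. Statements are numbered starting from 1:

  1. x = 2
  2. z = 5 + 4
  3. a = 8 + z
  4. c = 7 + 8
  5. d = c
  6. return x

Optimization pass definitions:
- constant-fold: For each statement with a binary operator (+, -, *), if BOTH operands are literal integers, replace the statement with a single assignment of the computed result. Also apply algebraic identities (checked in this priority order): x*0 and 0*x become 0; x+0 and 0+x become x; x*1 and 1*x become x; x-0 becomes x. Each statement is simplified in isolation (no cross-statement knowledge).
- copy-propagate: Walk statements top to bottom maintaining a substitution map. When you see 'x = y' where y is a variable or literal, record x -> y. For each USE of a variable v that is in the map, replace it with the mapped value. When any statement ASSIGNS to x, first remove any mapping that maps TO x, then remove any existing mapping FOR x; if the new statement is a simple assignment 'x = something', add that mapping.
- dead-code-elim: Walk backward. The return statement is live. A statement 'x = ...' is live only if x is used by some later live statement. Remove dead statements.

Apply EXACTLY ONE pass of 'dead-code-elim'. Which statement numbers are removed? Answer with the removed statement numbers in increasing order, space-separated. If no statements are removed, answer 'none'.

Answer: 2 3 4 5

Derivation:
Backward liveness scan:
Stmt 1 'x = 2': KEEP (x is live); live-in = []
Stmt 2 'z = 5 + 4': DEAD (z not in live set ['x'])
Stmt 3 'a = 8 + z': DEAD (a not in live set ['x'])
Stmt 4 'c = 7 + 8': DEAD (c not in live set ['x'])
Stmt 5 'd = c': DEAD (d not in live set ['x'])
Stmt 6 'return x': KEEP (return); live-in = ['x']
Removed statement numbers: [2, 3, 4, 5]
Surviving IR:
  x = 2
  return x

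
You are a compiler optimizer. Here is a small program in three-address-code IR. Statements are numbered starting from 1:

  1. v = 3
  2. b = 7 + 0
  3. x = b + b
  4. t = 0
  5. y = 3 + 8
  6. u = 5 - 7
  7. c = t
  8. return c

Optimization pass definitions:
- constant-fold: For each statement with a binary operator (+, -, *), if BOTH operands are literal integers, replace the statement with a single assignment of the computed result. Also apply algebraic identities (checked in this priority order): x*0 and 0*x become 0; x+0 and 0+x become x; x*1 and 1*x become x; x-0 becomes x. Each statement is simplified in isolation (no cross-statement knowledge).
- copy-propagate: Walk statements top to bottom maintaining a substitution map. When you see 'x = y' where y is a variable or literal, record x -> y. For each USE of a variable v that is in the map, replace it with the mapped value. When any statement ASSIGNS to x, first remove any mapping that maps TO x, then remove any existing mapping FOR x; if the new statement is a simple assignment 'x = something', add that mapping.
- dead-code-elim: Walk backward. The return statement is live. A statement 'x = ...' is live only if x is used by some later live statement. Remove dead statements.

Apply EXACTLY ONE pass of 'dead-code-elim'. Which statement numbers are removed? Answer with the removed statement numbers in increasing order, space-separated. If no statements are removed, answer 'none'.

Backward liveness scan:
Stmt 1 'v = 3': DEAD (v not in live set [])
Stmt 2 'b = 7 + 0': DEAD (b not in live set [])
Stmt 3 'x = b + b': DEAD (x not in live set [])
Stmt 4 't = 0': KEEP (t is live); live-in = []
Stmt 5 'y = 3 + 8': DEAD (y not in live set ['t'])
Stmt 6 'u = 5 - 7': DEAD (u not in live set ['t'])
Stmt 7 'c = t': KEEP (c is live); live-in = ['t']
Stmt 8 'return c': KEEP (return); live-in = ['c']
Removed statement numbers: [1, 2, 3, 5, 6]
Surviving IR:
  t = 0
  c = t
  return c

Answer: 1 2 3 5 6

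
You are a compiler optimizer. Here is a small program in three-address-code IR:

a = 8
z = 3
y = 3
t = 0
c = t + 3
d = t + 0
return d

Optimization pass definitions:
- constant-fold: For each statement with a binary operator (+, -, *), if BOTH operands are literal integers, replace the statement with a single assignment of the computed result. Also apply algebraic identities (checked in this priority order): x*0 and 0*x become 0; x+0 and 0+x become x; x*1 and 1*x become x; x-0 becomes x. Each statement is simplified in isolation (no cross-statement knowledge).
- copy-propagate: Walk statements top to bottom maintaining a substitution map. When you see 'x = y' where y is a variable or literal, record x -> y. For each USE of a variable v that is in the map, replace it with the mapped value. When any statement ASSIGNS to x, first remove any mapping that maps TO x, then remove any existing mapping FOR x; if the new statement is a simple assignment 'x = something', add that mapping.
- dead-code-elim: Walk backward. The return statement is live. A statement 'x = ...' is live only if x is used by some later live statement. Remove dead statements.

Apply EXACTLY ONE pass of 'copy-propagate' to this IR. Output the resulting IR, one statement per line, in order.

Applying copy-propagate statement-by-statement:
  [1] a = 8  (unchanged)
  [2] z = 3  (unchanged)
  [3] y = 3  (unchanged)
  [4] t = 0  (unchanged)
  [5] c = t + 3  -> c = 0 + 3
  [6] d = t + 0  -> d = 0 + 0
  [7] return d  (unchanged)
Result (7 stmts):
  a = 8
  z = 3
  y = 3
  t = 0
  c = 0 + 3
  d = 0 + 0
  return d

Answer: a = 8
z = 3
y = 3
t = 0
c = 0 + 3
d = 0 + 0
return d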